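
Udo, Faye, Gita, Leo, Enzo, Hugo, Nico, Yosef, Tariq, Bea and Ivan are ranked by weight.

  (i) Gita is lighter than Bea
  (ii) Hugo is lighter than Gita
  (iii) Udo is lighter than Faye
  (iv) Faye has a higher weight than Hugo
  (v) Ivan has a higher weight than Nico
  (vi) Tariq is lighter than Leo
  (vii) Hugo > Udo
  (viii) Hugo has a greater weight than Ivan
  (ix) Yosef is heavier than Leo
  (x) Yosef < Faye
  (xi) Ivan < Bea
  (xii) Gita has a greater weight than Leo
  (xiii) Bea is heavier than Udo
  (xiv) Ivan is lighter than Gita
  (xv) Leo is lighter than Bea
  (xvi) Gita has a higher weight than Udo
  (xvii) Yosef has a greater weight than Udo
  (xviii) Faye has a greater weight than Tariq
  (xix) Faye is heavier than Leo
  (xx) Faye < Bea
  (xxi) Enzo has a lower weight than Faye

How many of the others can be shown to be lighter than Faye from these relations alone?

8

The elements the relations force below Faye are Nico, Tariq, Udo, Ivan, Leo, Hugo, Enzo, Yosef — no chain reaches any other.
That is 8.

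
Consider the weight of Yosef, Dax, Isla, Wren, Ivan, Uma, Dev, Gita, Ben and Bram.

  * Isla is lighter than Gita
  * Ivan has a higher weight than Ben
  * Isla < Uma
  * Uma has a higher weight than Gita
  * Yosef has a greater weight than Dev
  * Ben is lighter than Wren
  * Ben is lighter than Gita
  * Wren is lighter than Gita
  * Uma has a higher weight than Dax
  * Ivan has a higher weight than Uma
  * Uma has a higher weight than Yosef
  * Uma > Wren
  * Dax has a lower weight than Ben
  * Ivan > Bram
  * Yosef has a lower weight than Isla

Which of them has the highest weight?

Chaining downward from Ivan: directly below it, Bram, Ben, Uma; then Dax, Yosef, Isla, Wren, Gita; then Dev.
That covers every other element, and nothing is given above Ivan, so Ivan is the highest weight.

Ivan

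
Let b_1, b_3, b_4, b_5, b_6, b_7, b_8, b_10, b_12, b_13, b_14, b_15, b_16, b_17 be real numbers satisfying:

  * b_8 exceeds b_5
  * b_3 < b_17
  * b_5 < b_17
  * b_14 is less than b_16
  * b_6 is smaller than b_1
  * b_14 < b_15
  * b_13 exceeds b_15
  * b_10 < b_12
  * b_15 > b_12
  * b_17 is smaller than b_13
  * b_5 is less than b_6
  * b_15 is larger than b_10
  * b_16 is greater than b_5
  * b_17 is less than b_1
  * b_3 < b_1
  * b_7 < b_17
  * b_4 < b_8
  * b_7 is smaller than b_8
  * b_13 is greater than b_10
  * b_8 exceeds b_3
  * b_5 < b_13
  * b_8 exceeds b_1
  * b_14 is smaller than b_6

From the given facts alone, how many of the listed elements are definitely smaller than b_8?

Directly below b_8: b_7, b_3, b_5, b_1, b_4.
One step further: b_17, b_6 (7 so far).
One step further: b_14 (8 so far).
Nothing else is reachable below b_8; 8 in all.

8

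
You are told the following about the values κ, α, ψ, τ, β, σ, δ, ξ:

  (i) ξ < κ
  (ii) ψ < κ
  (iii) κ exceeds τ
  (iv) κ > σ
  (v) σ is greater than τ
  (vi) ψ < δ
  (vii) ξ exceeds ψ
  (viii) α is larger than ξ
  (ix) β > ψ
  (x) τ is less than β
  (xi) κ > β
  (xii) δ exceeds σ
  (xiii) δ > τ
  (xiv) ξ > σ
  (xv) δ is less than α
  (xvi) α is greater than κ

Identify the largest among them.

α

τ is not greatest since τ < σ; σ is not greatest since σ < κ; ψ is not greatest since ψ < ξ; β is not greatest since β < κ; ξ is not greatest since ξ < κ; κ is not greatest since κ < α; δ is not greatest since δ < α.
Only α has nothing above it, so α is the largest.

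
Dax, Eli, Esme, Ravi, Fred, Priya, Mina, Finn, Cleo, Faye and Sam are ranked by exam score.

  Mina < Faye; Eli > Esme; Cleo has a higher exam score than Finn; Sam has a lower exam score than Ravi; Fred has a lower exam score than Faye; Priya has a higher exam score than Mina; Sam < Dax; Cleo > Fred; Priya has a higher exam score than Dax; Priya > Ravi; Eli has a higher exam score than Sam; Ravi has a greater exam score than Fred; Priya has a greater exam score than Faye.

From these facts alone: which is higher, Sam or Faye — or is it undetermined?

undetermined

Following every chain through Sam: above Sam we get Ravi, Dax, Eli, Priya.
Faye is not reached, and no chain runs the other way from Faye to Sam.
So the given relations leave the order of Sam and Faye undetermined.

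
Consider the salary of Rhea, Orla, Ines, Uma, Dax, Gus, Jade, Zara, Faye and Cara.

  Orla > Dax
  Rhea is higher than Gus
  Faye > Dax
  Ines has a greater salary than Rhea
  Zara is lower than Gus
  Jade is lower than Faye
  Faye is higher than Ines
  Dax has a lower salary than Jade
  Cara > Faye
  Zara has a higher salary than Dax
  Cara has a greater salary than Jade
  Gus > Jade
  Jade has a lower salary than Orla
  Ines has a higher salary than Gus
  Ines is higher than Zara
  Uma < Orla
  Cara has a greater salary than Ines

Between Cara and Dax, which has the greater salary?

Cara

Link the given pairs in sequence: Dax < Zara; Zara < Gus; Gus < Rhea; Rhea < Ines; Ines < Faye; Faye < Cara.
Together: Dax < Zara < Gus < Rhea < Ines < Faye < Cara.
So Dax < Cara; Cara is the higher of the two.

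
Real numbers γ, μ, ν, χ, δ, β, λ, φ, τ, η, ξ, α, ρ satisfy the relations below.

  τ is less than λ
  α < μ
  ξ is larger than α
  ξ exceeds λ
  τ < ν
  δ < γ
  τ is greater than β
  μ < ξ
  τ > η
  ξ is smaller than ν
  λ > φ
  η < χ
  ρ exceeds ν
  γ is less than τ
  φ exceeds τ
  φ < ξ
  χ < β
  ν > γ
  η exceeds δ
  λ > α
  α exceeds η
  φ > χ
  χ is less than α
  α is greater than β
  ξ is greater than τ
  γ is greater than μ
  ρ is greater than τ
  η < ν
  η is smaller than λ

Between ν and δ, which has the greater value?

ν

δ < η < χ < α < μ < γ < τ < φ < λ < ξ < ν, by transitivity through η, χ, α, μ, γ, τ, φ, λ, ξ.
So δ < ν; ν is the larger of the two.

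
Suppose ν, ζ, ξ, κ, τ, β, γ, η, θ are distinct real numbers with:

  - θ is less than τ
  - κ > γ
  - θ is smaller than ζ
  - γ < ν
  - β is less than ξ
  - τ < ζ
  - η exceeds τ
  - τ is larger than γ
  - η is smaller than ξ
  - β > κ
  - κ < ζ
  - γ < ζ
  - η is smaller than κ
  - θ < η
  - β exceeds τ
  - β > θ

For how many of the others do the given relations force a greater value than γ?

7

The elements the relations force above γ are ν, τ, η, κ, β, ξ, ζ — no chain reaches any other.
That is 7.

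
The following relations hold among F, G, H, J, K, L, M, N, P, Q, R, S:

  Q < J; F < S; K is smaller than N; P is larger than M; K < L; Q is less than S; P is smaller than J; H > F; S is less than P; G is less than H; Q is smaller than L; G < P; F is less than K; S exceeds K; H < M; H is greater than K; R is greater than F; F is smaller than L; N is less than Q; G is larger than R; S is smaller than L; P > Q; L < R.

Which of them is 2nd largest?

The consecutive relations fix a unique order: F < K < N < Q < S < L < R < G < H < M < P < J.
The 2nd largest is P.

P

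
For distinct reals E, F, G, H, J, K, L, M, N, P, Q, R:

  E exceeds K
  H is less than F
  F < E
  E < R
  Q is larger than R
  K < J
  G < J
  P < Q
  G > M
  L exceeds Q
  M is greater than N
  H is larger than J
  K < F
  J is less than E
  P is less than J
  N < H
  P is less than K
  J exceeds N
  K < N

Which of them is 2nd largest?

Piecing the relations together gives one ordering: P < K < N < M < G < J < H < F < E < R < Q < L.
The 2nd largest is Q.

Q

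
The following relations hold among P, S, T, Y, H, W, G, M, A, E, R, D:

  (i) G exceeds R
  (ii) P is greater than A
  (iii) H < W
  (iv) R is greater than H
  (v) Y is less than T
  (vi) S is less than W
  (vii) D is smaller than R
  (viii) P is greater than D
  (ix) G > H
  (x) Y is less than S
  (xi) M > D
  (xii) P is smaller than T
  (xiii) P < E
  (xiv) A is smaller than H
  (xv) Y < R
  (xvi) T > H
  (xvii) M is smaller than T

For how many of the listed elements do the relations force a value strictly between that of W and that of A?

The relations place A below W. An element lies strictly between them when it is forced above A and also forced below W.
Above A: {P, H, E, R, T, G}. Below W: {H, Y, S}.
Intersection: {H} — 1.

1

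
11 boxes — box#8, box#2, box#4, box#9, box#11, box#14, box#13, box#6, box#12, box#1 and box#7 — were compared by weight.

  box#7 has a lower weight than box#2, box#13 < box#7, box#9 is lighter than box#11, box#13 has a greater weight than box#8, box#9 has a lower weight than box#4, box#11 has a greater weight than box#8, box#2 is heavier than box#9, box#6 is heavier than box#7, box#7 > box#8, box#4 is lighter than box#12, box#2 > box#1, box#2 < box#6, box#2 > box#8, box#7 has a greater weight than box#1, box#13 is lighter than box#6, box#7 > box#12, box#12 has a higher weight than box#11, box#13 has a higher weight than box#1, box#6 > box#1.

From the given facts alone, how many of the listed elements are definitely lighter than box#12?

4

Directly below box#12: box#11, box#4.
One step further: box#8, box#9 (4 so far).
Nothing else is reachable below box#12; 4 in all.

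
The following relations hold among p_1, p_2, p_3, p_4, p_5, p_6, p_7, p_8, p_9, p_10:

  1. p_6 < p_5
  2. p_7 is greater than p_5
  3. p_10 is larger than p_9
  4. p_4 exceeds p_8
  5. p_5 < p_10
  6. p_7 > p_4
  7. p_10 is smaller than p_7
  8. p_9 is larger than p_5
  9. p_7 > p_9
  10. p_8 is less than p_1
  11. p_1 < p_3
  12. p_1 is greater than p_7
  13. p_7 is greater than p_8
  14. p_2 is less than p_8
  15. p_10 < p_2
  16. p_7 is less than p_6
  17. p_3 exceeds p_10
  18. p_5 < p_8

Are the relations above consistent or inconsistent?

Chaining the given relations yields p_6 < p_5 < p_9 < p_10 < p_2 < p_8 < p_4 < p_7, so p_6 < p_7. But one relation states p_7 < p_6. These cannot both hold.

inconsistent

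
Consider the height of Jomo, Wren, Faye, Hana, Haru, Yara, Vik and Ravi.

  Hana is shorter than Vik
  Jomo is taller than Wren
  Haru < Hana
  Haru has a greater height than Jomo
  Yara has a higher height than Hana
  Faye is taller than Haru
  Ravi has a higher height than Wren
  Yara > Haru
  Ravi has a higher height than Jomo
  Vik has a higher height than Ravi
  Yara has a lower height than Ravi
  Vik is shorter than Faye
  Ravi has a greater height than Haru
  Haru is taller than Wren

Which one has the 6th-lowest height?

Chaining the given pairs: Wren < Jomo < Haru < Hana < Yara < Ravi < Vik < Faye.
The 6th smallest is Ravi.

Ravi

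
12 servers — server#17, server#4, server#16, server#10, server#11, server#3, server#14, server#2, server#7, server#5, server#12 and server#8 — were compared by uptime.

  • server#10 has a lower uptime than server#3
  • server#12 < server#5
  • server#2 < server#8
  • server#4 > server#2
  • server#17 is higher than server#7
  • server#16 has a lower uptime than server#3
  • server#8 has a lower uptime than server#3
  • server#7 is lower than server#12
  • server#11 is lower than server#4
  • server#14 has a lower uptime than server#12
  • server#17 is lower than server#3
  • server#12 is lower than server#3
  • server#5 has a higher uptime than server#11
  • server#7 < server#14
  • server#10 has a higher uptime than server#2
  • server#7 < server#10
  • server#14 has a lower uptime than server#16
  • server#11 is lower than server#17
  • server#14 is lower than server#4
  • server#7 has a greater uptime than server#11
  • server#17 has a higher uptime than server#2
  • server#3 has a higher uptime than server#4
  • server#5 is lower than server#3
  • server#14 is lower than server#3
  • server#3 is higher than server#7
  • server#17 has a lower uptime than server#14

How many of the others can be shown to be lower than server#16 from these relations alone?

5

The elements the relations force below server#16 are server#11, server#2, server#7, server#17, server#14 — no chain reaches any other.
That is 5.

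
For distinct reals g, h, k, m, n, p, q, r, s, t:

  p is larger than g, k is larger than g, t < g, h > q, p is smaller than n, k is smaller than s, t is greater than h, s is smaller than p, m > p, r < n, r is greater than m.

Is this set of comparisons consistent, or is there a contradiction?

The single ordering q < h < t < g < k < s < p < m < r < n satisfies every listed relation, so no contradiction arises.

consistent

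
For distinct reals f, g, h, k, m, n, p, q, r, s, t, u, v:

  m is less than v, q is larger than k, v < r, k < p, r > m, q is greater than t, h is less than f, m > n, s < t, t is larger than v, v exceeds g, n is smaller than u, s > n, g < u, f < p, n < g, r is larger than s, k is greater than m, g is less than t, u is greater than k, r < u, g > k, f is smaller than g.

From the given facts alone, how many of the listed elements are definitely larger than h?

Directly above h: f.
One step further: g, p (3 so far).
One step further: v, t, u (6 so far).
One step further: r, q (8 so far).
Nothing else is reachable above h; 8 in all.

8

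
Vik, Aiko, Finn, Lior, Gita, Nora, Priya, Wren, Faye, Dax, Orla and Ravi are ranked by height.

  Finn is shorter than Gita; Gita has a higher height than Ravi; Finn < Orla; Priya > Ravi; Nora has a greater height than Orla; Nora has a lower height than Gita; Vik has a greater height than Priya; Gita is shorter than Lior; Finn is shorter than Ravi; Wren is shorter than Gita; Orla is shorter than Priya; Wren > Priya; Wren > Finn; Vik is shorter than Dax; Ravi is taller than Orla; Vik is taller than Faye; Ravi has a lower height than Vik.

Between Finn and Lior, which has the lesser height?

The relevant relations are Finn < Orla; Orla < Ravi; Ravi < Priya; Priya < Wren; Wren < Gita; Gita < Lior.
Chaining these gives Finn < Orla < Ravi < Priya < Wren < Gita < Lior.
So Finn < Lior; Finn is the shorter of the two.

Finn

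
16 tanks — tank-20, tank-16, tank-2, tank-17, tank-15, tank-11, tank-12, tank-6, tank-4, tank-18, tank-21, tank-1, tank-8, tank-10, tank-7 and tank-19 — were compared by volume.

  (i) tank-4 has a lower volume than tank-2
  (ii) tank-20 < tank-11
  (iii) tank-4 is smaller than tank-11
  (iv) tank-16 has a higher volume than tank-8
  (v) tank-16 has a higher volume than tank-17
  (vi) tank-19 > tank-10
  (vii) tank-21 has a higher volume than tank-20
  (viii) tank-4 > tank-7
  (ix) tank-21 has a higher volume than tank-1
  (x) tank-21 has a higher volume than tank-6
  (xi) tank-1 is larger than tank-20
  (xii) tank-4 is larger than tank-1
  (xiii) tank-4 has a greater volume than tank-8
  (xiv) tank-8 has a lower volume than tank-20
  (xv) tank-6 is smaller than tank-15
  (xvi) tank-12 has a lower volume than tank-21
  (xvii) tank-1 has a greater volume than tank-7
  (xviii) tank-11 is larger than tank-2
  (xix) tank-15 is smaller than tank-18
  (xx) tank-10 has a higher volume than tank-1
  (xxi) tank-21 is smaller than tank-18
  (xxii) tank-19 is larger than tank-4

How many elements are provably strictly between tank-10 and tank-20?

Chaining upward from tank-20 reaches: tank-1, tank-4, tank-2, tank-11, tank-21, tank-19, tank-18.
Chaining downward from tank-10 reaches: tank-8, tank-7, tank-1.
Strictly between tank-20 and tank-10 are those in both lists: tank-1 — 1 element.

1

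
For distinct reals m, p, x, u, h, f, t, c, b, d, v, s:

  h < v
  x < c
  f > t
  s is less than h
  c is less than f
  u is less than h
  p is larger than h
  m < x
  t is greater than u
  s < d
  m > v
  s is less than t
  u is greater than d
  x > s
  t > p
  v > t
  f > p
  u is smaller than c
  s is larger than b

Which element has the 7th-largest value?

p

Chaining the given pairs: b < s < d < u < h < p < t < v < m < x < c < f.
Counting 7 from the largest end gives p.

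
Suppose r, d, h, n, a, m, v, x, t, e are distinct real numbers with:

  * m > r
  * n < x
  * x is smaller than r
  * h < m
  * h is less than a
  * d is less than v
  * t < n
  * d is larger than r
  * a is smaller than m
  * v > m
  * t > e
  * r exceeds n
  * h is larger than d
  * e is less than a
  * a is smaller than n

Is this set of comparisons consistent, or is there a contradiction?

We have a < n stated directly, yet also n < x < r < d < h < a by chaining the others — so n < a. Contradiction.

inconsistent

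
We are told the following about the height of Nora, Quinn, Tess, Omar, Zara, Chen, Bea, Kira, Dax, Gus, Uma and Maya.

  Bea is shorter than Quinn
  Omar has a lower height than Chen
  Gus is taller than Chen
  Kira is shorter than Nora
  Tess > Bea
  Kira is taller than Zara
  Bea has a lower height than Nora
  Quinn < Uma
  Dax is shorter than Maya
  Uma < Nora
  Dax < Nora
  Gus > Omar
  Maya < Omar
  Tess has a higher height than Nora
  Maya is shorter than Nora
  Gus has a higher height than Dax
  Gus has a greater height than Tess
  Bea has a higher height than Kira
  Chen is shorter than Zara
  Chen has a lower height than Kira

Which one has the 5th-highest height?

Piecing the relations together gives one ordering: Dax < Maya < Omar < Chen < Zara < Kira < Bea < Quinn < Uma < Nora < Tess < Gus.
The 5th largest is Quinn.

Quinn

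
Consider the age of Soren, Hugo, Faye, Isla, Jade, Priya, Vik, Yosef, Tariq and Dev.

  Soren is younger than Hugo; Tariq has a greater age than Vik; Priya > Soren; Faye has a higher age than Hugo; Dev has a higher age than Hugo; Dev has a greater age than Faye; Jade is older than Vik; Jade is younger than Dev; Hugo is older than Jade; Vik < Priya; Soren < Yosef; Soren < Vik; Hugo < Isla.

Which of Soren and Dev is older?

Dev

Soren < Vik and Vik < Jade give Soren < Jade.
Then Jade < Hugo extends the chain to Hugo.
Then Hugo < Faye extends the chain to Faye.
Then Faye < Dev extends the chain to Dev.
So Soren < Dev; Dev is the older of the two.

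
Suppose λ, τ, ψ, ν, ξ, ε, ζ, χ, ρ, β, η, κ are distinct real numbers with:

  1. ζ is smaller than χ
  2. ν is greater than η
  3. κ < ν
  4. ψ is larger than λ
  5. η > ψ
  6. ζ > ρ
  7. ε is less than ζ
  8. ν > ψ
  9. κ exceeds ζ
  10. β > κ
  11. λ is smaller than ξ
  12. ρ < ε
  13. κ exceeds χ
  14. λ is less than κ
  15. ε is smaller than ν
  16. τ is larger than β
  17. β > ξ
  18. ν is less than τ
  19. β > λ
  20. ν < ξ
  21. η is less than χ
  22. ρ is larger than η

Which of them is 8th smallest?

The consecutive relations fix a unique order: λ < ψ < η < ρ < ε < ζ < χ < κ < ν < ξ < β < τ.
Counting 8 from the smallest end gives κ.

κ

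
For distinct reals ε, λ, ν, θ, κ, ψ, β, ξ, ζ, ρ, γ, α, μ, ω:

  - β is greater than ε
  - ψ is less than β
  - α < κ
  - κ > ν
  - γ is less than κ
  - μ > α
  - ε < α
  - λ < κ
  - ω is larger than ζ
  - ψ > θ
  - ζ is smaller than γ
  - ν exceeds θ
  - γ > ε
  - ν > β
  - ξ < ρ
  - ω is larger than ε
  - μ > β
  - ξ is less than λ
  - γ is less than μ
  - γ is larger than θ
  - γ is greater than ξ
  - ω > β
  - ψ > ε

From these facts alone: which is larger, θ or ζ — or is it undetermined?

Following every chain through ζ: above ζ we get γ, κ, ω, μ.
θ is not reached, and no chain runs the other way from θ to ζ.
So the given relations leave the order of ζ and θ undetermined.

undetermined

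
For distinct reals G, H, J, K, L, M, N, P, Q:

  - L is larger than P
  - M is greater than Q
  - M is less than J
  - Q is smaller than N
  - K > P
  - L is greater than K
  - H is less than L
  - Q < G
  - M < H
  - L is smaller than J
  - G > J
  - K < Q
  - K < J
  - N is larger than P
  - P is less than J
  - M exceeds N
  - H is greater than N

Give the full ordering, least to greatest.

Nothing is placed below P, so it is least; from there P < K; K < Q; Q < N; N < M; M < H; H < L; L < J; J < G, each given directly.

P < K < Q < N < M < H < L < J < G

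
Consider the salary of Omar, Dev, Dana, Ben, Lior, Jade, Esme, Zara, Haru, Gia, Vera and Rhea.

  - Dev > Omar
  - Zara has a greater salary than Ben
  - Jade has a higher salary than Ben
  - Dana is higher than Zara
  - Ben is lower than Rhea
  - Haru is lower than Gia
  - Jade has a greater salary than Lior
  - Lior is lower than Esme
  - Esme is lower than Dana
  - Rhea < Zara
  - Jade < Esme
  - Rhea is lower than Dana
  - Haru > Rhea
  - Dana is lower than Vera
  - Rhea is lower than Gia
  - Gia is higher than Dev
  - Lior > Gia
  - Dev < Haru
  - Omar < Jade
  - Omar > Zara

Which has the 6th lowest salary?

Haru

Piecing the relations together gives one ordering: Ben < Rhea < Zara < Omar < Dev < Haru < Gia < Lior < Jade < Esme < Dana < Vera.
Counting 6 from the smallest end gives Haru.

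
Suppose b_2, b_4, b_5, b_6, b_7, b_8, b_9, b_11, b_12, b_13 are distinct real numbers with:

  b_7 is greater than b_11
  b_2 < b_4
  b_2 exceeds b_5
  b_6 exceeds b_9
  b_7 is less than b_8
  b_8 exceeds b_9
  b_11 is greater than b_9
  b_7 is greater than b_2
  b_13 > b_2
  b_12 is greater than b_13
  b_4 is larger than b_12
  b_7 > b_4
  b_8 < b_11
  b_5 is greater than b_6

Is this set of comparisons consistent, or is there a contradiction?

inconsistent

We have b_11 < b_7 stated directly, yet also b_7 < b_8 < b_11 by chaining the others — so b_7 < b_11. Contradiction.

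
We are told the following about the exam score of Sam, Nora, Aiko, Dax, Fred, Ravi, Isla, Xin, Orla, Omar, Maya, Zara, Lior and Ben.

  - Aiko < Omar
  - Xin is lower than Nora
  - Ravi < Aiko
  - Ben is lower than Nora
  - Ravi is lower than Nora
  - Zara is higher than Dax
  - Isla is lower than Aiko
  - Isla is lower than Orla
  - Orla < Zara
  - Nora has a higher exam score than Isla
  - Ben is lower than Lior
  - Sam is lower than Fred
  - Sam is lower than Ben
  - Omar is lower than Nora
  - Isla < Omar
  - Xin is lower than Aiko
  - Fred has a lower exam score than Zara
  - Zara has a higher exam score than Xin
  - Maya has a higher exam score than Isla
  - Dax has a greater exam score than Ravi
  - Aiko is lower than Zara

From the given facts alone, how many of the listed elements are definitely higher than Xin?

4

Directly above Xin: Aiko, Zara, Nora.
One step further: Omar (4 so far).
Nothing else is reachable above Xin; 4 in all.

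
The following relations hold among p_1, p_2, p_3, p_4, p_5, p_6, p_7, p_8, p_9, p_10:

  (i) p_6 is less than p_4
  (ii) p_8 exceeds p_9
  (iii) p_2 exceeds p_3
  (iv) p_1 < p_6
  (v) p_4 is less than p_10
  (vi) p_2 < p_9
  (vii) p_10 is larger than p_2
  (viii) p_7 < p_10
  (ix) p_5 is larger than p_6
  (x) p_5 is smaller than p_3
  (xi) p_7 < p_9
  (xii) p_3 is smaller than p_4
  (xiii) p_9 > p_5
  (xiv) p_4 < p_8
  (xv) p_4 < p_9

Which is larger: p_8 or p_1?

Chaining the given relations: p_1 < p_6 < p_5 < p_3 < p_4 < p_9 < p_8.
So p_1 < p_8; p_8 is the larger of the two.

p_8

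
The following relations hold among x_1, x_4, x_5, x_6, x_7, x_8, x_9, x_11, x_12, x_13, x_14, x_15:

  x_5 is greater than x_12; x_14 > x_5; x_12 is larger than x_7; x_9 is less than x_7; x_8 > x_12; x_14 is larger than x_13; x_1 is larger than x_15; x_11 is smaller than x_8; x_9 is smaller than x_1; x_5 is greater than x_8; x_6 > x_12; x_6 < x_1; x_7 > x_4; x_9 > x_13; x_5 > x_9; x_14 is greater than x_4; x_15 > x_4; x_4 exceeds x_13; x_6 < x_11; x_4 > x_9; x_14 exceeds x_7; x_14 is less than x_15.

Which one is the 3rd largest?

Piecing the relations together gives one ordering: x_13 < x_9 < x_4 < x_7 < x_12 < x_6 < x_11 < x_8 < x_5 < x_14 < x_15 < x_1.
The 3rd largest is x_14.

x_14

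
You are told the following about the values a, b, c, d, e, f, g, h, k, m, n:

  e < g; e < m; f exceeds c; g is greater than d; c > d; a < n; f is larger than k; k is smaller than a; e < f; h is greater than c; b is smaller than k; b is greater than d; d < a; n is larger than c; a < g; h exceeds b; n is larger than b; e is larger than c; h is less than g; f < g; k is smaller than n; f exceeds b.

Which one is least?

Chaining upward from d: directly above it, c, b, a, g; then k, n, h, e, f; then m.
That covers every other element, and nothing is given below d, so d is the least.

d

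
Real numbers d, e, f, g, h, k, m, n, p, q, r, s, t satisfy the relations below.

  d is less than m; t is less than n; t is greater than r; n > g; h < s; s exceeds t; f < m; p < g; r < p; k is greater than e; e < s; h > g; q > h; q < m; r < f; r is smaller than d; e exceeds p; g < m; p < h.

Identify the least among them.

r

p is not least since r < p; g is not least since p < g; h is not least since p < h; e is not least since p < e; f is not least since r < f; q is not least since h < q; t is not least since r < t; n is not least since g < n; d is not least since r < d; m is not least since f < m; k is not least since e < k; s is not least since e < s.
Only r has nothing below it, so r is the least.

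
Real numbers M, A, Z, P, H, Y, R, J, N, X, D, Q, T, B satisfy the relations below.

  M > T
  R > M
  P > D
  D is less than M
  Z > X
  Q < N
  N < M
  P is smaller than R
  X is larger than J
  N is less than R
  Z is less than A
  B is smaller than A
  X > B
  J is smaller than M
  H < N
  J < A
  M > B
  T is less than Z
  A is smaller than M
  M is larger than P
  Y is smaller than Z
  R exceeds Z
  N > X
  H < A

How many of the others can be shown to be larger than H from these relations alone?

4

The elements the relations force above H are N, A, M, R — no chain reaches any other.
That is 4.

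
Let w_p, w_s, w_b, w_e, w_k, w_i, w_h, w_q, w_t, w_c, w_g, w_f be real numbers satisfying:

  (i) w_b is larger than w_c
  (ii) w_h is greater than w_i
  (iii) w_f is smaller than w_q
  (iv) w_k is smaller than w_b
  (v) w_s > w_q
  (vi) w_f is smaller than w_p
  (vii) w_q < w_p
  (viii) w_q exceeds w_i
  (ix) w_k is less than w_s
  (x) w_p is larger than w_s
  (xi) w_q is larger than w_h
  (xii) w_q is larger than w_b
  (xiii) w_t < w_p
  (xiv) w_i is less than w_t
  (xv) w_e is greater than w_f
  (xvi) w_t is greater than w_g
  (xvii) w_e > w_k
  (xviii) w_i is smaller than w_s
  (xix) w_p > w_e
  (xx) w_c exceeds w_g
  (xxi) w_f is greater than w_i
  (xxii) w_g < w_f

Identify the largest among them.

w_p

w_i is not greatest since w_i < w_h; w_g is not greatest since w_g < w_c; w_h is not greatest since w_h < w_q; w_c is not greatest since w_c < w_b; w_f is not greatest since w_f < w_p; w_k is not greatest since w_k < w_e; w_b is not greatest since w_b < w_q; w_q is not greatest since w_q < w_s; w_t is not greatest since w_t < w_p; w_s is not greatest since w_s < w_p; w_e is not greatest since w_e < w_p.
Only w_p has nothing above it, so w_p is the largest.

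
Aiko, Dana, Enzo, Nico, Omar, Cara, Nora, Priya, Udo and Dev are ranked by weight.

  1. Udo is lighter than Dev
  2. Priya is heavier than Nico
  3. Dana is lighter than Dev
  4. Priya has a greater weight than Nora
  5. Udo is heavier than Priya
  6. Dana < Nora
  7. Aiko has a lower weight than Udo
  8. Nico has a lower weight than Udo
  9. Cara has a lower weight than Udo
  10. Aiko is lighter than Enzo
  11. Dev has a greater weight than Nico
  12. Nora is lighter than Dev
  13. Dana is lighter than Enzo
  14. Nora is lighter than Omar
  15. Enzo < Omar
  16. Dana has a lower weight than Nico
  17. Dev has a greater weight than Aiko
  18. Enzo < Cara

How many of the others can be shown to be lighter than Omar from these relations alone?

4

The elements the relations force below Omar are Dana, Nora, Aiko, Enzo — no chain reaches any other.
That is 4.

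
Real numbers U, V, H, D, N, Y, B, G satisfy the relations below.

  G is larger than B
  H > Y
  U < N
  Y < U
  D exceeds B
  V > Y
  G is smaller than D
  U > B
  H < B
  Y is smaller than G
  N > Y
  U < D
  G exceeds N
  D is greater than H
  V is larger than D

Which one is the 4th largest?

The consecutive relations fix a unique order: Y < H < B < U < N < G < D < V.
The 4th largest is N.

N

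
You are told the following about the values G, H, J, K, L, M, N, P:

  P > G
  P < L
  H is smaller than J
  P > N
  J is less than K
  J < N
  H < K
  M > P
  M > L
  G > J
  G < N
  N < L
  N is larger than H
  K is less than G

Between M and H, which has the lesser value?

H

H < K < G < N < P < L < M, by transitivity through K, G, N, P, L.
So H < M; H is the smaller of the two.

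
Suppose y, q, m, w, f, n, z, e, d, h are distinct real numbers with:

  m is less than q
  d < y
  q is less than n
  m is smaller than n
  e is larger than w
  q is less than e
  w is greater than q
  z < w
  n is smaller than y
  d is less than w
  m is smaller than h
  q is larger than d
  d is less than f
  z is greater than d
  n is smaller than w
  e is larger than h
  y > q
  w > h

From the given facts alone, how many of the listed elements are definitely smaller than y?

From y the given relations immediately reach d, q, n.
From those, m — 4 in total.
No other element is forced below y by the given relations, so the count is 4.

4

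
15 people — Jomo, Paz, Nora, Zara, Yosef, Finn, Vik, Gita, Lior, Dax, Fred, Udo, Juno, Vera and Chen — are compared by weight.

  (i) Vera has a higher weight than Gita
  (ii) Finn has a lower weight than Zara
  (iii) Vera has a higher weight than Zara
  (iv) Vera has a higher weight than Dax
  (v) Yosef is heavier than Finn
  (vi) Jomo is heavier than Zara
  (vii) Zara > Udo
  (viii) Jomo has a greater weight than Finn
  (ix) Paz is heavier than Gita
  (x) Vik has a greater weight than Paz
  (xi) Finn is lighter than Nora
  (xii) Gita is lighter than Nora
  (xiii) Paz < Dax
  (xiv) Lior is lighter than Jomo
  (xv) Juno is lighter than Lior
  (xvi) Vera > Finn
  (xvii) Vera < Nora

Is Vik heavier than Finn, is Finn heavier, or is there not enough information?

Following every chain through Finn: above Finn we get Yosef, Zara, Vera, Jomo, Nora.
Vik is not reached, and no chain runs the other way from Vik to Finn.
So the given relations leave the order of Finn and Vik undetermined.

undetermined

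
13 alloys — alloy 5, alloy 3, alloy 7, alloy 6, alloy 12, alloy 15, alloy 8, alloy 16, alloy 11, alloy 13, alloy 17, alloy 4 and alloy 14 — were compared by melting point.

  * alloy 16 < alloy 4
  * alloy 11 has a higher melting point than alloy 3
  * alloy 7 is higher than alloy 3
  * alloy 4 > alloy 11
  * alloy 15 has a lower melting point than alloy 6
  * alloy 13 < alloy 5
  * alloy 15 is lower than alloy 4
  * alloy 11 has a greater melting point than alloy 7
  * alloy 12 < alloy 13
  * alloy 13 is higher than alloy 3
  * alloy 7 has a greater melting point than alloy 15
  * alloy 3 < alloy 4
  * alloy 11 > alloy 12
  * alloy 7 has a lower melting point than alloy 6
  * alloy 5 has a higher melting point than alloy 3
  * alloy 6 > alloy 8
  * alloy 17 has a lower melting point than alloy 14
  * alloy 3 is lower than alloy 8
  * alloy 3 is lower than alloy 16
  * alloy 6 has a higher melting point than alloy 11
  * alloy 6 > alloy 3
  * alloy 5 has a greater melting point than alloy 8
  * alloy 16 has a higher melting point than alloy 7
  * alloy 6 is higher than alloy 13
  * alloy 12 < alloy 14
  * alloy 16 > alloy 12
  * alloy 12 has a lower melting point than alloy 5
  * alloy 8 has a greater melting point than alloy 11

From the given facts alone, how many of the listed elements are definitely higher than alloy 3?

8

From alloy 3 the given relations immediately reach alloy 13, alloy 7, alloy 16, alloy 11, alloy 8, alloy 5, alloy 6, alloy 4.
No other element is forced above alloy 3 by the given relations, so the count is 8.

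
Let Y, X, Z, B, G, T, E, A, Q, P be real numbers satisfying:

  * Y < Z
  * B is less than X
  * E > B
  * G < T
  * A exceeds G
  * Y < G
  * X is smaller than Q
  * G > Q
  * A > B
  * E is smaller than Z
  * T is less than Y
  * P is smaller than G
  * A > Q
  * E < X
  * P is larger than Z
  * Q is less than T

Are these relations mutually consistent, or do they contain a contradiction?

inconsistent

We have G < T stated directly, yet also T < Y < Z < P < G by chaining the others — so T < G. Contradiction.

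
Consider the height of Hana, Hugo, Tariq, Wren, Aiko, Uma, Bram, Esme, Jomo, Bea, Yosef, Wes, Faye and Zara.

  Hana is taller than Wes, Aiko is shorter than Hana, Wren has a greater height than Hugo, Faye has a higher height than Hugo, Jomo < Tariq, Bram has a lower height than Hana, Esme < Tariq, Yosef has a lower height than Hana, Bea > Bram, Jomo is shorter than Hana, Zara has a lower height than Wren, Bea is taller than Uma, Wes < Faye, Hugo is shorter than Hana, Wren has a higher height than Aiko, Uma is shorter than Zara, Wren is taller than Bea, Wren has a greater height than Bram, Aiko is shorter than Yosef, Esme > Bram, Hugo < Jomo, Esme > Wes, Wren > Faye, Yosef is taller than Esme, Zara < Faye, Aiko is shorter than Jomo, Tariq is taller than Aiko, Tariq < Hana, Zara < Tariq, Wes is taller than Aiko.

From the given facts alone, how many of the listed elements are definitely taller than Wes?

Directly above Wes: Faye, Esme, Hana.
One step further: Tariq, Wren, Yosef (6 so far).
No other element is forced above Wes by the given relations, so the count is 6.

6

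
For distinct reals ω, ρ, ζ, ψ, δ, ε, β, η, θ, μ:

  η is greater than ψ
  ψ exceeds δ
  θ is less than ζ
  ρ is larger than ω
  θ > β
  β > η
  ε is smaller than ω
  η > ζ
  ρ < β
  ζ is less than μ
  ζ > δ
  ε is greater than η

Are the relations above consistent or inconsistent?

inconsistent

Chaining the given relations yields η < ε < ω < ρ < β < θ < ζ, so η < ζ. But one relation states ζ < η. These cannot both hold.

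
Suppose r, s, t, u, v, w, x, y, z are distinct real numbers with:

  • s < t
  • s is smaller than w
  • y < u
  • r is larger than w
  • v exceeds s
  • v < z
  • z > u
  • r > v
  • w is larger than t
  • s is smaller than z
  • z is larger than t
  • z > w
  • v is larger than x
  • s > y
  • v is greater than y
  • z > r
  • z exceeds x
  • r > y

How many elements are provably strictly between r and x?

Chaining upward from x reaches: v, z.
Chaining downward from r reaches: y, s, v, t, w.
Strictly between x and r are those in both lists: v — 1 element.

1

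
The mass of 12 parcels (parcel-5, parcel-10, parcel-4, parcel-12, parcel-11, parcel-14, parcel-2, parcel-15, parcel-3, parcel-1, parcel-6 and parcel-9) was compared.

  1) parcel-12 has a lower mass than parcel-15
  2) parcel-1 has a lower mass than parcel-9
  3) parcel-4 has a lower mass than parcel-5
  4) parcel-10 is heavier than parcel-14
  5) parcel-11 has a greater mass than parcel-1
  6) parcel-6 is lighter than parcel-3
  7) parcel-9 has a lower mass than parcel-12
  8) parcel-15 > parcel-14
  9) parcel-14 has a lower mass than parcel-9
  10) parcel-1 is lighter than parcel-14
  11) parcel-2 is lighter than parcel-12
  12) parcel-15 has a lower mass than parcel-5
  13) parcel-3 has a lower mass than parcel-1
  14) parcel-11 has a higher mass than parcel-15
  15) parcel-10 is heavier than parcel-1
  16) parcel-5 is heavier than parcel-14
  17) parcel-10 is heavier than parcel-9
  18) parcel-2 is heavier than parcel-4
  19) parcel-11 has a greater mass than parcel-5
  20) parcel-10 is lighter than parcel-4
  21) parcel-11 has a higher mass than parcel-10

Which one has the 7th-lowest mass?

The consecutive relations fix a unique order: parcel-6 < parcel-3 < parcel-1 < parcel-14 < parcel-9 < parcel-10 < parcel-4 < parcel-2 < parcel-12 < parcel-15 < parcel-5 < parcel-11.
Counting 7 from the smallest end gives parcel-4.

parcel-4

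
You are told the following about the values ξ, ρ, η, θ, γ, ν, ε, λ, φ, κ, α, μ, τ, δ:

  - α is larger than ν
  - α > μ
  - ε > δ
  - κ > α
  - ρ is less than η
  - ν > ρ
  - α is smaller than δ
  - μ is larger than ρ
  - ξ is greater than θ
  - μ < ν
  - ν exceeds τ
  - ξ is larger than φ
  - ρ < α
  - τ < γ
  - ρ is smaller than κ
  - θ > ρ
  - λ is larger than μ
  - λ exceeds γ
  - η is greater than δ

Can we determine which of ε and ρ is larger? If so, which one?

ρ < μ < ν < α < δ < ε, by transitivity through μ, ν, α, δ.
So ε is larger.

ε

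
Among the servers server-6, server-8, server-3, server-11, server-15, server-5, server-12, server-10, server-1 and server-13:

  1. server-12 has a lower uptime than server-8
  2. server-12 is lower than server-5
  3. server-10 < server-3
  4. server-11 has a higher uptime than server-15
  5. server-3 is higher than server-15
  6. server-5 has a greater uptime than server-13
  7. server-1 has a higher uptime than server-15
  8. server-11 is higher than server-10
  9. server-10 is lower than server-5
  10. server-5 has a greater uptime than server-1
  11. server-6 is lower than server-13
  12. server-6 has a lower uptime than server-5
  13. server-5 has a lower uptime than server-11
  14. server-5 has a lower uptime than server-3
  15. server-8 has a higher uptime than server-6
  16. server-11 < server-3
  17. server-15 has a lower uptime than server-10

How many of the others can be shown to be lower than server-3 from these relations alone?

8

Directly below server-3: server-15, server-10, server-5, server-11.
One step further: server-12, server-6, server-1, server-13 (8 so far).
Nothing else is reachable below server-3; 8 in all.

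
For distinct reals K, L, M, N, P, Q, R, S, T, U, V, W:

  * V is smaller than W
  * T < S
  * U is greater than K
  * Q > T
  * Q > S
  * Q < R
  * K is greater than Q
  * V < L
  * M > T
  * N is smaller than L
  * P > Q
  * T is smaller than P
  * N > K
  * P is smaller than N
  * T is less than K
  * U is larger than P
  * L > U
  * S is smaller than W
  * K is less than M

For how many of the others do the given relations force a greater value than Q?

Directly above Q: P, K, R.
One step further: N, U, M (6 so far).
One step further: L (7 so far).
Nothing else is reachable above Q; 7 in all.

7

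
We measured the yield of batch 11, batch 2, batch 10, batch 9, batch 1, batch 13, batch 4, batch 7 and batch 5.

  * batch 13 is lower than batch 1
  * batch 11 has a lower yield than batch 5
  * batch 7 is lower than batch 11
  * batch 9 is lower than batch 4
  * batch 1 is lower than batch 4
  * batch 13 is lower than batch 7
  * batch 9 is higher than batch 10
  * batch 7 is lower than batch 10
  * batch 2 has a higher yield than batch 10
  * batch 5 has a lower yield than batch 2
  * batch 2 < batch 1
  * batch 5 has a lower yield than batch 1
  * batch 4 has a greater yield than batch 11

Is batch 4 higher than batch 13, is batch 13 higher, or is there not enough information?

batch 13 < batch 7 and batch 7 < batch 11 give batch 13 < batch 11.
Then batch 11 < batch 5 extends the chain to batch 5.
With batch 5 < batch 2: batch 13 < batch 7 < batch 11 < batch 5 < batch 2.
With batch 2 < batch 1: batch 13 < batch 7 < batch 11 < batch 5 < batch 2 < batch 1.
Then batch 1 < batch 4 extends the chain to batch 4.
So batch 4 is higher.

batch 4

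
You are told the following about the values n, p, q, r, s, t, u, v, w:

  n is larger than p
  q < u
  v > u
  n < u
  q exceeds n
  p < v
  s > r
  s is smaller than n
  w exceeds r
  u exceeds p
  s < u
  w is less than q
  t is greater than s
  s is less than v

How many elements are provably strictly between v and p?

3

The relations place p below v. An element lies strictly between them when it is forced above p and also forced below v.
Above p: {n, q, u}. Below v: {r, s, n, w, q, u}.
Intersection: {n, q, u} — 3.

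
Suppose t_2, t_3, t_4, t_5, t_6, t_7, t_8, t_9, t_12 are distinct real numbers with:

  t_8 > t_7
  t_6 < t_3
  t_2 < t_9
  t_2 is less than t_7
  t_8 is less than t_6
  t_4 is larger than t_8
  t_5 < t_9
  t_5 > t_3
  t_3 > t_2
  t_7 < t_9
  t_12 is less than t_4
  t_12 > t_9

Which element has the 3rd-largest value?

t_9

Piecing the relations together gives one ordering: t_2 < t_7 < t_8 < t_6 < t_3 < t_5 < t_9 < t_12 < t_4.
The 3rd largest is t_9.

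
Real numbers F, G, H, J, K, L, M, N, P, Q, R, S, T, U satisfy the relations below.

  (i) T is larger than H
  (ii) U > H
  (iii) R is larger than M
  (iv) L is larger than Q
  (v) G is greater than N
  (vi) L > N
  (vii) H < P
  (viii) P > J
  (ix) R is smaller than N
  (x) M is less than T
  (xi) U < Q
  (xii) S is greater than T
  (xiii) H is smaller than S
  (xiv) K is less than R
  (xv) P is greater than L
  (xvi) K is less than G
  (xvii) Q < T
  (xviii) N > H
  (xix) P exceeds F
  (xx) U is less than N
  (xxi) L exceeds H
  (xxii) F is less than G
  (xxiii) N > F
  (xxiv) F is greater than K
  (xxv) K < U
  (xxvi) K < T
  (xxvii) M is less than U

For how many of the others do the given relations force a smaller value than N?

Directly below N: H, U, F, R.
One step further: K, M (6 so far).
Nothing else is reachable below N; 6 in all.

6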